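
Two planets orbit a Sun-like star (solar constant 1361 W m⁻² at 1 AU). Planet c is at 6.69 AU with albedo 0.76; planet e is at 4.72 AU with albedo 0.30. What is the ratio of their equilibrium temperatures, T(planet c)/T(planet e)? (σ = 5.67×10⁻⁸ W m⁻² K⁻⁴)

T_eq = [S₀(1−A)/(4σd²)]^(1/4), so T ∝ (1−A)^(1/4) / √d.
T₁ = [1361×0.24/(4×5.67×10⁻⁸×6.69²)]^(1/4) = 75.32 K.
T₂ = [1361×0.70/(4×5.67×10⁻⁸×4.72²)]^(1/4) = 117.18 K.

T₁/T₂ ≈ 0.643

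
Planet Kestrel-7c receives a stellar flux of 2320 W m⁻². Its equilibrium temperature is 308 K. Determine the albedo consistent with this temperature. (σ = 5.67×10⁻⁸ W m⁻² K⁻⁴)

From T_eq⁴ = S(1−A)/(4σ): 1−A = 4σT_eq⁴/S.
1−A = 4 × 5.67×10⁻⁸ × (308)⁴ / 2320 = 0.880.

A ≈ 0.12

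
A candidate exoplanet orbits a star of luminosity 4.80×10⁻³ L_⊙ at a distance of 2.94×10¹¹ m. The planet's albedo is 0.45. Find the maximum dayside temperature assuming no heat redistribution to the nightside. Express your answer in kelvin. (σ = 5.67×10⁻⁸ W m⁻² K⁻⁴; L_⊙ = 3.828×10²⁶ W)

T_ss ≈ 63.6 K

L = 4.80×10⁻³ × 3.828×10²⁶ = 1.84×10²⁴ W.
Flux: S = L/(4πd²) = 1.84×10²⁴/(4π×(2.94×10¹¹)²) = 1.69 W m⁻².
With no redistribution each surface element balances locally: S(1−A) = σT⁴.
T = [1.69 × 0.55 / 5.67×10⁻⁸]^(1/4) = (1.64×10⁷)^(1/4) = 63.6 K.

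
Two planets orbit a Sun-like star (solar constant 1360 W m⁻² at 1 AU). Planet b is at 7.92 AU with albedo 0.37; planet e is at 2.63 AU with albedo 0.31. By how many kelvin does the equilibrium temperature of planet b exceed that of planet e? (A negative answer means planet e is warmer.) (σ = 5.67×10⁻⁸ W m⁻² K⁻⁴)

ΔT ≈ -68.3 K

T_eq = [S₀(1−A)/(4σd²)]^(1/4), so T ∝ (1−A)^(1/4) / √d.
T₁ = [1360×0.63/(4×5.67×10⁻⁸×7.92²)]^(1/4) = 88.09 K.
T₂ = [1360×0.69/(4×5.67×10⁻⁸×2.63²)]^(1/4) = 156.39 K.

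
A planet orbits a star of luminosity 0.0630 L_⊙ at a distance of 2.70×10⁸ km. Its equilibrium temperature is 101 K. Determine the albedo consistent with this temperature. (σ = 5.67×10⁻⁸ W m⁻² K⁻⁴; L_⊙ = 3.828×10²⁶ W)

d = 2.70×10⁸ km = 2.70×10¹¹ m.
L = 0.0630 × 3.828×10²⁶ = 2.41×10²⁵ W.
Flux: S = L/(4πd²) = 2.41×10²⁵/(4π×(2.70×10¹¹)²) = 26.3 W m⁻².
From T_eq⁴ = S(1−A)/(4σ): 1−A = 4σT_eq⁴/S.
1−A = 4 × 5.67×10⁻⁸ × (101)⁴ / 26.3 = 0.897.

A ≈ 0.10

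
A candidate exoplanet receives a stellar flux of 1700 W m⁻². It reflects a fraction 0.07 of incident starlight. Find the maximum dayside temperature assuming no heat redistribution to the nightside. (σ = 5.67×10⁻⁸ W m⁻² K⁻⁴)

With no redistribution each surface element balances locally: S(1−A) = σT⁴.
T = [1700 × 0.93 / 5.67×10⁻⁸]^(1/4) = (2.79×10¹⁰)^(1/4) = 409 K.

T_ss ≈ 409 K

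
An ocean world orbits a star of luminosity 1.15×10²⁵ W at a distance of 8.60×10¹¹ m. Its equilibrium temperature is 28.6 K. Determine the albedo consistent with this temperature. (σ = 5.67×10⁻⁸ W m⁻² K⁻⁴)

Flux: S = L/(4πd²) = 1.15×10²⁵/(4π×(8.60×10¹¹)²) = 1.24 W m⁻².
From T_eq⁴ = S(1−A)/(4σ): 1−A = 4σT_eq⁴/S.
1−A = 4 × 5.67×10⁻⁸ × (28.6)⁴ / 1.24 = 0.123.

A ≈ 0.88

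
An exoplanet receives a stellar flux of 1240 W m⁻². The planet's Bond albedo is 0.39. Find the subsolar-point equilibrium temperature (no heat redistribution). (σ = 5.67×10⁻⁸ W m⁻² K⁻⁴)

T_ss ≈ 340 K

At the subsolar point the surface absorbs S(1−A) and emits σT⁴ per unit area — no factor of 4, since only the local patch is in balance.
T = [1240 × 0.61 / 5.67×10⁻⁸]^(1/4) = (1.33×10¹⁰)^(1/4) = 340 K.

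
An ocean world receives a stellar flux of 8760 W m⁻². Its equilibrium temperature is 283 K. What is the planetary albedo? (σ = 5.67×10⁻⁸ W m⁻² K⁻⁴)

A ≈ 0.83

From T_eq⁴ = S(1−A)/(4σ): 1−A = 4σT_eq⁴/S.
1−A = 4 × 5.67×10⁻⁸ × (283)⁴ / 8760 = 0.166.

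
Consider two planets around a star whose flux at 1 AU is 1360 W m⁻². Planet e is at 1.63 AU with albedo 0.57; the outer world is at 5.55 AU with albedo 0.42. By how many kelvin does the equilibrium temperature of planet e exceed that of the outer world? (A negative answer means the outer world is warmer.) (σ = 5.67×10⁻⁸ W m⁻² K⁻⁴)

T_eq = [S₀(1−A)/(4σd²)]^(1/4), so T ∝ (1−A)^(1/4) / √d.
T₁ = [1360×0.43/(4×5.67×10⁻⁸×1.63²)]^(1/4) = 176.50 K.
T₂ = [1360×0.58/(4×5.67×10⁻⁸×5.55²)]^(1/4) = 103.08 K.

ΔT ≈ 73.4 K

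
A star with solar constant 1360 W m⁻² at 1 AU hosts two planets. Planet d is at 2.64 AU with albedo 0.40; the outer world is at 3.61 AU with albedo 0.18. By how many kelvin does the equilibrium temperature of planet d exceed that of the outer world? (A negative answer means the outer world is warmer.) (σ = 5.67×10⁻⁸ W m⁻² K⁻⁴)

T_eq = [S₀(1−A)/(4σd²)]^(1/4), so T ∝ (1−A)^(1/4) / √d.
T₁ = [1360×0.60/(4×5.67×10⁻⁸×2.64²)]^(1/4) = 150.73 K.
T₂ = [1360×0.82/(4×5.67×10⁻⁸×3.61²)]^(1/4) = 139.37 K.

ΔT ≈ 11.4 K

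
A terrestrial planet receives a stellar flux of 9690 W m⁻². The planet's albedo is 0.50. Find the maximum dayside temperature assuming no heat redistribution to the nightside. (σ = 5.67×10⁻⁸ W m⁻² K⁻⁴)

With no redistribution each surface element balances locally: S(1−A) = σT⁴.
T = [9690 × 0.50 / 5.67×10⁻⁸]^(1/4) = (8.54×10¹⁰)^(1/4) = 541 K.

T_ss ≈ 541 K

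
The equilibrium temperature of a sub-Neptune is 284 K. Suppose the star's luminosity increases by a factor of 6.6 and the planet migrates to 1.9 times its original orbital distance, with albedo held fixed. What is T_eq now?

T_eq ∝ L^(1/4) · d^(−1/2).
T′ = 284 × 6.6^(1/4) / 1.9^(1/2) = 330 K.

T_eq ≈ 330 K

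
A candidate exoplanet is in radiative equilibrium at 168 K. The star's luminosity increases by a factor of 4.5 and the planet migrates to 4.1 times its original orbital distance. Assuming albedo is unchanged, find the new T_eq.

T_eq ∝ L^(1/4) · d^(−1/2).
T′ = 168 × 4.5^(1/4) / 4.1^(1/2) = 121 K.

T_eq ≈ 121 K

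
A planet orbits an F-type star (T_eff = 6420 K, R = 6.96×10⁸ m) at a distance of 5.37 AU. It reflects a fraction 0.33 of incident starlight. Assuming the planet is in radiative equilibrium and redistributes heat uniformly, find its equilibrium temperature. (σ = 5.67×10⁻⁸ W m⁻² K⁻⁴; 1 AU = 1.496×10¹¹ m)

T_eq ≈ 121 K

d = 5.37 AU = 8.03×10¹¹ m.
L = 4πR_⋆²σT_⋆⁴ = 4π(6.96×10⁸)² × 5.67×10⁻⁸ × (6420)⁴ = 5.86×10²⁶ W.
S = L/(4πd²) = 72.3 W m⁻².
Energy balance: absorbed = emitted ⇒ πR²·S(1−A) = 4πR²·σT_eq⁴, so T_eq⁴ = S(1−A)/(4σ).
T_eq = [72.3 × 0.67 / (4 × 5.67×10⁻⁸)]^(1/4) = (2.14×10⁸)^(1/4) = 121 K.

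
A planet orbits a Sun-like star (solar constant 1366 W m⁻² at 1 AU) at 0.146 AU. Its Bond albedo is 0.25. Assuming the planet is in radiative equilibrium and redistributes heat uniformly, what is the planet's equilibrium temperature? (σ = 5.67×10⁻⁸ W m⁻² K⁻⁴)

Flux at 0.146 AU: S = 1366/0.146² = 6.41×10⁴ W m⁻².
Energy balance: absorbed = emitted ⇒ πR²·S(1−A) = 4πR²·σT_eq⁴, so T_eq⁴ = S(1−A)/(4σ).
T_eq = [6.41×10⁴ × 0.75 / (4 × 5.67×10⁻⁸)]^(1/4) = (2.12×10¹¹)^(1/4) = 678 K.

T_eq ≈ 678 K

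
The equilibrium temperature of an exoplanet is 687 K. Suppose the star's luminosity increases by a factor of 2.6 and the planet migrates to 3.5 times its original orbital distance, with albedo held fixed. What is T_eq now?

T_eq ∝ L^(1/4) · d^(−1/2).
T′ = 687 × 2.6^(1/4) / 3.5^(1/2) = 466 K.

T_eq ≈ 466 K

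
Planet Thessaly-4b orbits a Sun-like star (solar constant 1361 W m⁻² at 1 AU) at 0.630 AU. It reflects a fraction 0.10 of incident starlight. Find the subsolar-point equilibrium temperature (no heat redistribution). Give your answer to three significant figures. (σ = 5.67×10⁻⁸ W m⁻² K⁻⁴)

Flux at 0.630 AU: S = 1361/0.630² = 3430 W m⁻².
At the subsolar point the surface absorbs S(1−A) and emits σT⁴ per unit area — no factor of 4, since only the local patch is in balance.
T = [3430 × 0.90 / 5.67×10⁻⁸]^(1/4) = (5.44×10¹⁰)^(1/4) = 483 K.

T_ss ≈ 483 K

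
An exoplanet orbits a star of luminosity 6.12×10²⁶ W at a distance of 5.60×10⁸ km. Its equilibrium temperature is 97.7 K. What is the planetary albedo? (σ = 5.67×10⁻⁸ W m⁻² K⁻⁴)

d = 5.60×10⁸ km = 5.60×10¹¹ m.
Flux: S = L/(4πd²) = 6.12×10²⁶/(4π×(5.60×10¹¹)²) = 155 W m⁻².
From T_eq⁴ = S(1−A)/(4σ): 1−A = 4σT_eq⁴/S.
1−A = 4 × 5.67×10⁻⁸ × (97.7)⁴ / 155 = 0.133.

A ≈ 0.87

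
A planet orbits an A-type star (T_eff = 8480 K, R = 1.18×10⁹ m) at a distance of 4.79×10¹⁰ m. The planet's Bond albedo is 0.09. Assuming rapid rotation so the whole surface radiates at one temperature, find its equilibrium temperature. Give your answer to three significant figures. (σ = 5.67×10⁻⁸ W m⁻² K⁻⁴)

L = 4πR_⋆²σT_⋆⁴ = 4π(1.18×10⁹)² × 5.67×10⁻⁸ × (8480)⁴ = 5.13×10²⁷ W.
S = L/(4πd²) = 1.78×10⁵ W m⁻².
Energy balance: absorbed = emitted ⇒ πR²·S(1−A) = 4πR²·σT_eq⁴, so T_eq⁴ = S(1−A)/(4σ).
T_eq = [1.78×10⁵ × 0.91 / (4 × 5.67×10⁻⁸)]^(1/4) = (7.14×10¹¹)^(1/4) = 919 K.

T_eq ≈ 919 K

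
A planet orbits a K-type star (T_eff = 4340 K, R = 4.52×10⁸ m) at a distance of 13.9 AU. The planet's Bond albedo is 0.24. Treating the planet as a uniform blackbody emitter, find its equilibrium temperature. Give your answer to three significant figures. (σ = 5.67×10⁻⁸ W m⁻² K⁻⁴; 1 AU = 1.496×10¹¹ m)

d = 13.9 AU = 2.08×10¹² m.
L = 4πR_⋆²σT_⋆⁴ = 4π(4.52×10⁸)² × 5.67×10⁻⁸ × (4340)⁴ = 5.16×10²⁵ W.
S = L/(4πd²) = 0.950 W m⁻².
Energy balance: absorbed = emitted ⇒ πR²·S(1−A) = 4πR²·σT_eq⁴, so T_eq⁴ = S(1−A)/(4σ).
T_eq = [0.950 × 0.76 / (4 × 5.67×10⁻⁸)]^(1/4) = (3.18×10⁶)^(1/4) = 42.2 K.

T_eq ≈ 42.2 K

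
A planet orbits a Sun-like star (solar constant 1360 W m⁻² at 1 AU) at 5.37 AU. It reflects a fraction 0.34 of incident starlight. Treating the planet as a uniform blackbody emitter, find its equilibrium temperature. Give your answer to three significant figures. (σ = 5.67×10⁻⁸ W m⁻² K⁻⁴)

T_eq ≈ 108 K

Flux at 5.37 AU: S = 1360/5.37² = 47.2 W m⁻².
Energy balance: absorbed = emitted ⇒ πR²·S(1−A) = 4πR²·σT_eq⁴, so T_eq⁴ = S(1−A)/(4σ).
T_eq = [47.2 × 0.66 / (4 × 5.67×10⁻⁸)]^(1/4) = (1.37×10⁸)^(1/4) = 108 K.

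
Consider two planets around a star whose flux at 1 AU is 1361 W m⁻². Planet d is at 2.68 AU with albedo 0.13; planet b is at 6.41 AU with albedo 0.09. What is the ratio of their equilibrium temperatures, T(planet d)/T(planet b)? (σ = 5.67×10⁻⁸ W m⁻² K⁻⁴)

T₁/T₂ ≈ 1.529

T_eq = [S₀(1−A)/(4σd²)]^(1/4), so T ∝ (1−A)^(1/4) / √d.
T₁ = [1361×0.87/(4×5.67×10⁻⁸×2.68²)]^(1/4) = 164.20 K.
T₂ = [1361×0.91/(4×5.67×10⁻⁸×6.41²)]^(1/4) = 107.37 K.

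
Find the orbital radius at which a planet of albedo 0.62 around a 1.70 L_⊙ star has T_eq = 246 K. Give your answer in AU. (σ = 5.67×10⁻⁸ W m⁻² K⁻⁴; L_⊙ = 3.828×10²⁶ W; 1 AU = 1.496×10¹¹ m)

d ≈ 1.03 AU

L = 1.70 × 3.828×10²⁶ = 6.51×10²⁶ W.
From T_eq⁴ = L(1−A)/(16πσd²): d = √[L(1−A)/(16πσT_eq⁴)].
d = √[6.51×10²⁶ × 0.38 / (16π × 5.67×10⁻⁸ × (246)⁴)] = 1.54×10¹¹ m = 1.03 AU.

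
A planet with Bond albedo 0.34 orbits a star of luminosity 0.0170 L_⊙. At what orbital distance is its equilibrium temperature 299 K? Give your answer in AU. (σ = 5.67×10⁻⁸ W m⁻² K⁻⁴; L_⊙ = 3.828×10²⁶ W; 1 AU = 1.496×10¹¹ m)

d ≈ 0.0918 AU

L = 0.0170 × 3.828×10²⁶ = 6.51×10²⁴ W.
From T_eq⁴ = L(1−A)/(16πσd²): d = √[L(1−A)/(16πσT_eq⁴)].
d = √[6.51×10²⁴ × 0.66 / (16π × 5.67×10⁻⁸ × (299)⁴)] = 1.37×10¹⁰ m = 0.0918 AU.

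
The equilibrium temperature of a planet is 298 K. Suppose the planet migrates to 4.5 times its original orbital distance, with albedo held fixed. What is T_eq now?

T_eq ≈ 140 K

T_eq ∝ L^(1/4) · d^(−1/2).
T′ = 298 / 4.5^(1/2) = 140 K.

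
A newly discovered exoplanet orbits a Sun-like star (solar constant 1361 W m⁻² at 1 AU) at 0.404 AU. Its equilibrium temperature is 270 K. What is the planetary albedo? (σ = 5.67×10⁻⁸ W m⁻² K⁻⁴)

A ≈ 0.86

Flux at 0.404 AU: S = 1361/0.404² = 8340 W m⁻².
From T_eq⁴ = S(1−A)/(4σ): 1−A = 4σT_eq⁴/S.
1−A = 4 × 5.67×10⁻⁸ × (270)⁴ / 8340 = 0.145.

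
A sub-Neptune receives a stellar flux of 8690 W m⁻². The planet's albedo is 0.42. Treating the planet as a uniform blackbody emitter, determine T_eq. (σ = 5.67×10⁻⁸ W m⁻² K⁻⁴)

T_eq ≈ 386 K

Energy balance: absorbed = emitted ⇒ πR²·S(1−A) = 4πR²·σT_eq⁴, so T_eq⁴ = S(1−A)/(4σ).
T_eq = [8690 × 0.58 / (4 × 5.67×10⁻⁸)]^(1/4) = (2.22×10¹⁰)^(1/4) = 386 K.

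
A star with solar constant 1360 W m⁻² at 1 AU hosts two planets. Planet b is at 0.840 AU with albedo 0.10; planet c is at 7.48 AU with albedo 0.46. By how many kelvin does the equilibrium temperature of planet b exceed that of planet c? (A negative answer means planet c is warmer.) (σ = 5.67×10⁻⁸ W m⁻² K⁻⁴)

ΔT ≈ 208.5 K

T_eq = [S₀(1−A)/(4σd²)]^(1/4), so T ∝ (1−A)^(1/4) / √d.
T₁ = [1360×0.90/(4×5.67×10⁻⁸×0.840²)]^(1/4) = 295.73 K.
T₂ = [1360×0.54/(4×5.67×10⁻⁸×7.48²)]^(1/4) = 87.22 K.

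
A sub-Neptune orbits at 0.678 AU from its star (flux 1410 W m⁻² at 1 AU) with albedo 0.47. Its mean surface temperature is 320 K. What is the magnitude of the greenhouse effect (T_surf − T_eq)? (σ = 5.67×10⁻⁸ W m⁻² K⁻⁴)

S = 1410/0.678² = 3067 W m⁻².
T_eq = [S(1−A)/(4σ)]^(1/4) = [3067×0.53/(4×5.67×10⁻⁸)]^(1/4) = 291.0 K.
ΔT = T_surf − T_eq = 320 − 291.0.

ΔT ≈ 29.0 K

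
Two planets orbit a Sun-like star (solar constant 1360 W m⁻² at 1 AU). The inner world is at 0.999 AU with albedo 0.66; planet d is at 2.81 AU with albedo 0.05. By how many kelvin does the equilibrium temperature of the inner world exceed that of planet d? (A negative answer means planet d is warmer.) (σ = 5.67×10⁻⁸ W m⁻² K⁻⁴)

T_eq = [S₀(1−A)/(4σd²)]^(1/4), so T ∝ (1−A)^(1/4) / √d.
T₁ = [1360×0.34/(4×5.67×10⁻⁸×0.999²)]^(1/4) = 212.60 K.
T₂ = [1360×0.95/(4×5.67×10⁻⁸×2.81²)]^(1/4) = 163.89 K.

ΔT ≈ 48.7 K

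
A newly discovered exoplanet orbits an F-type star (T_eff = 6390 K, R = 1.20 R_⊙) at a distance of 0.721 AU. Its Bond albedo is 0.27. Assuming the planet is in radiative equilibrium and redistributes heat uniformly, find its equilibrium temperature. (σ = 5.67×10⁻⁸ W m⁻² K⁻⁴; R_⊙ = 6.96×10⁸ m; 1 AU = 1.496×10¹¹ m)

R_⋆ = 1.20 × 6.96×10⁸ = 8.35×10⁸ m.
d = 0.721 AU = 1.08×10¹¹ m.
L = 4πR_⋆²σT_⋆⁴ = 4π(8.35×10⁸)² × 5.67×10⁻⁸ × (6390)⁴ = 8.29×10²⁶ W.
S = L/(4πd²) = 5670 W m⁻².
Energy balance: absorbed = emitted ⇒ πR²·S(1−A) = 4πR²·σT_eq⁴, so T_eq⁴ = S(1−A)/(4σ).
T_eq = [5670 × 0.73 / (4 × 5.67×10⁻⁸)]^(1/4) = (1.82×10¹⁰)^(1/4) = 368 K.

T_eq ≈ 368 K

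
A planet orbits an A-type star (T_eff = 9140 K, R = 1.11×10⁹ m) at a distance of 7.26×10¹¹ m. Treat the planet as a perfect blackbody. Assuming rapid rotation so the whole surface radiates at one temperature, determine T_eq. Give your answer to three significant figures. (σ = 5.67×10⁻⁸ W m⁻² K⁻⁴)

L = 4πR_⋆²σT_⋆⁴ = 4π(1.11×10⁹)² × 5.67×10⁻⁸ × (9140)⁴ = 6.13×10²⁷ W.
S = L/(4πd²) = 925 W m⁻².
Energy balance: absorbed = emitted ⇒ πR²·S(1−A) = 4πR²·σT_eq⁴, so T_eq⁴ = S(1−A)/(4σ).
T_eq = [925 × 1.00 / (4 × 5.67×10⁻⁸)]^(1/4) = (4.08×10⁹)^(1/4) = 253 K.

T_eq ≈ 253 K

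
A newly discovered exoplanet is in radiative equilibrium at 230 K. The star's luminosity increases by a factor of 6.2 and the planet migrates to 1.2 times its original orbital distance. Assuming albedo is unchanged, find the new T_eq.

T_eq ∝ L^(1/4) · d^(−1/2).
T′ = 230 × 6.2^(1/4) / 1.2^(1/2) = 331 K.

T_eq ≈ 331 K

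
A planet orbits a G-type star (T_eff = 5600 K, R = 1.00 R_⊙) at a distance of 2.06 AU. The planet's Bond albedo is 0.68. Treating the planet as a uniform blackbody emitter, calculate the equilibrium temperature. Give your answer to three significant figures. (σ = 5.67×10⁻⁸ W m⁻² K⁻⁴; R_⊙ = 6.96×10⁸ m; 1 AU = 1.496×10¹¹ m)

T_eq ≈ 142 K

R_⋆ = 1.00 × 6.96×10⁸ = 6.96×10⁸ m.
d = 2.06 AU = 3.08×10¹¹ m.
L = 4πR_⋆²σT_⋆⁴ = 4π(6.96×10⁸)² × 5.67×10⁻⁸ × (5600)⁴ = 3.39×10²⁶ W.
S = L/(4πd²) = 284 W m⁻².
Energy balance: absorbed = emitted ⇒ πR²·S(1−A) = 4πR²·σT_eq⁴, so T_eq⁴ = S(1−A)/(4σ).
T_eq = [284 × 0.32 / (4 × 5.67×10⁻⁸)]^(1/4) = (4.01×10⁸)^(1/4) = 142 K.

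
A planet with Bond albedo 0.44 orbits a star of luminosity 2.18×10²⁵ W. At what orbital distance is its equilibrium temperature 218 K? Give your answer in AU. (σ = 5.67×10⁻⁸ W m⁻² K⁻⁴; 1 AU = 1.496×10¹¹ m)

From T_eq⁴ = L(1−A)/(16πσd²): d = √[L(1−A)/(16πσT_eq⁴)].
d = √[2.18×10²⁵ × 0.56 / (16π × 5.67×10⁻⁸ × (218)⁴)] = 4.35×10¹⁰ m = 0.291 AU.

d ≈ 0.291 AU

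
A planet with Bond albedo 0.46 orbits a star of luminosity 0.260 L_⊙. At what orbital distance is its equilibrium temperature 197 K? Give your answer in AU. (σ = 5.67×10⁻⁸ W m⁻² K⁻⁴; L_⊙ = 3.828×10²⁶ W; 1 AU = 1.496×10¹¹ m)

d ≈ 0.748 AU

L = 0.260 × 3.828×10²⁶ = 9.95×10²⁵ W.
From T_eq⁴ = L(1−A)/(16πσd²): d = √[L(1−A)/(16πσT_eq⁴)].
d = √[9.95×10²⁵ × 0.54 / (16π × 5.67×10⁻⁸ × (197)⁴)] = 1.12×10¹¹ m = 0.748 AU.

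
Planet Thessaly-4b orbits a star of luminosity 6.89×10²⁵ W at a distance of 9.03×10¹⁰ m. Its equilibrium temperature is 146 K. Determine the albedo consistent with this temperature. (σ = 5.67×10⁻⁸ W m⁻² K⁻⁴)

Flux: S = L/(4πd²) = 6.89×10²⁵/(4π×(9.03×10¹⁰)²) = 672 W m⁻².
From T_eq⁴ = S(1−A)/(4σ): 1−A = 4σT_eq⁴/S.
1−A = 4 × 5.67×10⁻⁸ × (146)⁴ / 672 = 0.153.

A ≈ 0.85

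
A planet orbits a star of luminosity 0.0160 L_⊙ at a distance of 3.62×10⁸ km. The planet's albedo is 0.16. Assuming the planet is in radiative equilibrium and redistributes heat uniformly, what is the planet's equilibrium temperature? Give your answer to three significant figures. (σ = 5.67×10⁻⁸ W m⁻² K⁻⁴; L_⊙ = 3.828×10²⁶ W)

d = 3.62×10⁸ km = 3.62×10¹¹ m.
L = 0.0160 × 3.828×10²⁶ = 6.12×10²⁴ W.
Flux: S = L/(4πd²) = 6.12×10²⁴/(4π×(3.62×10¹¹)²) = 3.72 W m⁻².
Energy balance: absorbed = emitted ⇒ πR²·S(1−A) = 4πR²·σT_eq⁴, so T_eq⁴ = S(1−A)/(4σ).
T_eq = [3.72 × 0.84 / (4 × 5.67×10⁻⁸)]^(1/4) = (1.38×10⁷)^(1/4) = 60.9 K.

T_eq ≈ 60.9 K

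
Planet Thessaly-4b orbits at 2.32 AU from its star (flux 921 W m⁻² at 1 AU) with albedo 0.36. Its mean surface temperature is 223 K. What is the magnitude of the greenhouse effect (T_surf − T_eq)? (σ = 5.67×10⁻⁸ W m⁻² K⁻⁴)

S = 921/2.32² = 171.1 W m⁻².
T_eq = [S(1−A)/(4σ)]^(1/4) = [171.1×0.64/(4×5.67×10⁻⁸)]^(1/4) = 148.2 K.
ΔT = T_surf − T_eq = 223 − 148.2.

ΔT ≈ 74.8 K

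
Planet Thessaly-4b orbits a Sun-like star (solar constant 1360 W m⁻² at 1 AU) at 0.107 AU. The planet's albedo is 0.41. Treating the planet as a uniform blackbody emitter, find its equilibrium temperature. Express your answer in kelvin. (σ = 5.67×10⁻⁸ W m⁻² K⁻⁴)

Flux at 0.107 AU: S = 1360/0.107² = 1.19×10⁵ W m⁻².
Energy balance: absorbed = emitted ⇒ πR²·S(1−A) = 4πR²·σT_eq⁴, so T_eq⁴ = S(1−A)/(4σ).
T_eq = [1.19×10⁵ × 0.59 / (4 × 5.67×10⁻⁸)]^(1/4) = (3.09×10¹¹)^(1/4) = 746 K.

T_eq ≈ 746 K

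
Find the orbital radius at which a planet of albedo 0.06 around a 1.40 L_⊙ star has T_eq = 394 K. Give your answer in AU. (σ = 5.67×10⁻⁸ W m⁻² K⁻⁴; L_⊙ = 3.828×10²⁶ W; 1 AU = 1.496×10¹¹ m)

d ≈ 0.572 AU

L = 1.40 × 3.828×10²⁶ = 5.36×10²⁶ W.
From T_eq⁴ = L(1−A)/(16πσd²): d = √[L(1−A)/(16πσT_eq⁴)].
d = √[5.36×10²⁶ × 0.94 / (16π × 5.67×10⁻⁸ × (394)⁴)] = 8.56×10¹⁰ m = 0.572 AU.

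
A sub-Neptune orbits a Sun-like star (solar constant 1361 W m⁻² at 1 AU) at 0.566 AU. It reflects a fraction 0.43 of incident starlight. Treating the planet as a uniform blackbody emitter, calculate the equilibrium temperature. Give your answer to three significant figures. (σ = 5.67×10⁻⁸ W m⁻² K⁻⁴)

T_eq ≈ 321 K

Flux at 0.566 AU: S = 1361/0.566² = 4250 W m⁻².
Energy balance: absorbed = emitted ⇒ πR²·S(1−A) = 4πR²·σT_eq⁴, so T_eq⁴ = S(1−A)/(4σ).
T_eq = [4250 × 0.57 / (4 × 5.67×10⁻⁸)]^(1/4) = (1.07×10¹⁰)^(1/4) = 321 K.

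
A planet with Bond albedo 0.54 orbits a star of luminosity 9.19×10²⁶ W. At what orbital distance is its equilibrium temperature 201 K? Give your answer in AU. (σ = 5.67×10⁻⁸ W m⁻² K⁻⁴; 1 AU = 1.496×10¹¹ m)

d ≈ 2.02 AU

From T_eq⁴ = L(1−A)/(16πσd²): d = √[L(1−A)/(16πσT_eq⁴)].
d = √[9.19×10²⁶ × 0.46 / (16π × 5.67×10⁻⁸ × (201)⁴)] = 3.01×10¹¹ m = 2.02 AU.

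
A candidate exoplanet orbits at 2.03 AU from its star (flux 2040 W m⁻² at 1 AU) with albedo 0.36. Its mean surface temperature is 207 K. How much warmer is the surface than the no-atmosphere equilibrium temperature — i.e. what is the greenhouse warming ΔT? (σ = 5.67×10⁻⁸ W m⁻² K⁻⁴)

S = 2040/2.03² = 495.0 W m⁻².
T_eq = [S(1−A)/(4σ)]^(1/4) = [495.0×0.64/(4×5.67×10⁻⁸)]^(1/4) = 193.3 K.
ΔT = T_surf − T_eq = 207 − 193.3.

ΔT ≈ 13.7 K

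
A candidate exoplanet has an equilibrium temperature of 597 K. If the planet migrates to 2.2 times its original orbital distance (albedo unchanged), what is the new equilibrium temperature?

T_eq ≈ 402 K

T_eq ∝ L^(1/4) · d^(−1/2).
T′ = 597 / 2.2^(1/2) = 402 K.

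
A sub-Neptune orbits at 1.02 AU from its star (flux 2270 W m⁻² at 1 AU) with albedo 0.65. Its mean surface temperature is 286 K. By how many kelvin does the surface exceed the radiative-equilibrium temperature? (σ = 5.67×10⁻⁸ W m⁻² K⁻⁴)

S = 2270/1.02² = 2182 W m⁻².
T_eq = [S(1−A)/(4σ)]^(1/4) = [2182×0.35/(4×5.67×10⁻⁸)]^(1/4) = 240.9 K.
ΔT = T_surf − T_eq = 286 − 240.9.

ΔT ≈ 45.1 K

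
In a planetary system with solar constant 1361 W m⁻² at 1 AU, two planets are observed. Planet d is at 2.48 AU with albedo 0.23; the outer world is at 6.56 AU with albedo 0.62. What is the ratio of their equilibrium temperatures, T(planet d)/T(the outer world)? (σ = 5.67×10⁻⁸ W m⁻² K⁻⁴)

T₁/T₂ ≈ 1.940

T_eq = [S₀(1−A)/(4σd²)]^(1/4), so T ∝ (1−A)^(1/4) / √d.
T₁ = [1361×0.77/(4×5.67×10⁻⁸×2.48²)]^(1/4) = 165.56 K.
T₂ = [1361×0.38/(4×5.67×10⁻⁸×6.56²)]^(1/4) = 85.32 K.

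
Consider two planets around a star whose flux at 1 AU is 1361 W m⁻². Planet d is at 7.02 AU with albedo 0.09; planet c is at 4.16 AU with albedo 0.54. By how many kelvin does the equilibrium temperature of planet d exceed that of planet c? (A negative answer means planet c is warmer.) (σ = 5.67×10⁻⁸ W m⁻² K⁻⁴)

T_eq = [S₀(1−A)/(4σd²)]^(1/4), so T ∝ (1−A)^(1/4) / √d.
T₁ = [1361×0.91/(4×5.67×10⁻⁸×7.02²)]^(1/4) = 102.60 K.
T₂ = [1361×0.46/(4×5.67×10⁻⁸×4.16²)]^(1/4) = 112.38 K.

ΔT ≈ -9.8 K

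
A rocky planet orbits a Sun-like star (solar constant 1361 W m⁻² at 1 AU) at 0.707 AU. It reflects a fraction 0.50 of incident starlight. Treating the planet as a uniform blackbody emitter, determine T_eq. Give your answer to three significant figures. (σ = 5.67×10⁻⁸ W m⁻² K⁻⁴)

T_eq ≈ 278 K

Flux at 0.707 AU: S = 1361/0.707² = 2720 W m⁻².
Energy balance: absorbed = emitted ⇒ πR²·S(1−A) = 4πR²·σT_eq⁴, so T_eq⁴ = S(1−A)/(4σ).
T_eq = [2720 × 0.50 / (4 × 5.67×10⁻⁸)]^(1/4) = (6.00×10⁹)^(1/4) = 278 K.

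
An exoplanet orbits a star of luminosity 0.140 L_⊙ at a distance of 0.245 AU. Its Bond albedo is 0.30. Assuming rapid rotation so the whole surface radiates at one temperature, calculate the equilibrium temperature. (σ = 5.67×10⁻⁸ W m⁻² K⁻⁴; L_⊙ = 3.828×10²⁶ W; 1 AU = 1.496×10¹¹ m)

T_eq ≈ 315 K

d = 0.245 AU = 3.67×10¹⁰ m.
L = 0.140 × 3.828×10²⁶ = 5.36×10²⁵ W.
Flux: S = L/(4πd²) = 5.36×10²⁵/(4π×(3.67×10¹⁰)²) = 3170 W m⁻².
Energy balance: absorbed = emitted ⇒ πR²·S(1−A) = 4πR²·σT_eq⁴, so T_eq⁴ = S(1−A)/(4σ).
T_eq = [3170 × 0.70 / (4 × 5.67×10⁻⁸)]^(1/4) = (9.80×10⁹)^(1/4) = 315 K.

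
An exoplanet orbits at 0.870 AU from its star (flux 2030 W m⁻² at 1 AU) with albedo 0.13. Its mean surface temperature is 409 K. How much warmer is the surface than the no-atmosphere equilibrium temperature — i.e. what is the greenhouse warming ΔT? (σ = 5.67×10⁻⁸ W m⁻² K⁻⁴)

S = 2030/0.870² = 2682 W m⁻².
T_eq = [S(1−A)/(4σ)]^(1/4) = [2682×0.87/(4×5.67×10⁻⁸)]^(1/4) = 318.5 K.
ΔT = T_surf − T_eq = 409 − 318.5.

ΔT ≈ 90.5 K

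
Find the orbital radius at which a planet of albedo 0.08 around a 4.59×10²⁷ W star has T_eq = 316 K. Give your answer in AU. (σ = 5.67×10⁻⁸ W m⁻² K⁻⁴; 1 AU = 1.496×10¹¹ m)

d ≈ 2.58 AU

From T_eq⁴ = L(1−A)/(16πσd²): d = √[L(1−A)/(16πσT_eq⁴)].
d = √[4.59×10²⁷ × 0.92 / (16π × 5.67×10⁻⁸ × (316)⁴)] = 3.85×10¹¹ m = 2.58 AU.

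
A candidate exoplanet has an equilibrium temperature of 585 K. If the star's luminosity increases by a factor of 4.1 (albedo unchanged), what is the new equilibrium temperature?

T_eq ≈ 832 K

T_eq ∝ L^(1/4) · d^(−1/2).
T′ = 585 × 4.1^(1/4) = 832 K.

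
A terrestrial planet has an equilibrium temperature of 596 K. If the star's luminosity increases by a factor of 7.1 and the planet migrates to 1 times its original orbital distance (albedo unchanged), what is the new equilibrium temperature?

T_eq ≈ 973 K

T_eq ∝ L^(1/4) · d^(−1/2).
T′ = 596 × 7.1^(1/4) / 1^(1/2) = 973 K.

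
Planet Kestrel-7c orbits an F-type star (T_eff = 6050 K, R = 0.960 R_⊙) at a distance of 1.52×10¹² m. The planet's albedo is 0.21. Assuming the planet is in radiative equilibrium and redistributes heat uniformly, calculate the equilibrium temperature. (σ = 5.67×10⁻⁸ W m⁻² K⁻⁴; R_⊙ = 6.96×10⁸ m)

R_⋆ = 0.960 × 6.96×10⁸ = 6.68×10⁸ m.
L = 4πR_⋆²σT_⋆⁴ = 4π(6.68×10⁸)² × 5.67×10⁻⁸ × (6050)⁴ = 4.26×10²⁶ W.
S = L/(4πd²) = 14.7 W m⁻².
Energy balance: absorbed = emitted ⇒ πR²·S(1−A) = 4πR²·σT_eq⁴, so T_eq⁴ = S(1−A)/(4σ).
T_eq = [14.7 × 0.79 / (4 × 5.67×10⁻⁸)]^(1/4) = (5.11×10⁷)^(1/4) = 84.6 K.

T_eq ≈ 84.6 K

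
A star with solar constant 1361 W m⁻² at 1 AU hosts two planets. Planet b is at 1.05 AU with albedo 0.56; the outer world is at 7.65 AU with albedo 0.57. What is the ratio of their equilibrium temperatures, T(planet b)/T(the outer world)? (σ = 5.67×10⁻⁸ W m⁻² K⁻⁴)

T_eq = [S₀(1−A)/(4σd²)]^(1/4), so T ∝ (1−A)^(1/4) / √d.
T₁ = [1361×0.44/(4×5.67×10⁻⁸×1.05²)]^(1/4) = 221.22 K.
T₂ = [1361×0.43/(4×5.67×10⁻⁸×7.65²)]^(1/4) = 81.49 K.

T₁/T₂ ≈ 2.715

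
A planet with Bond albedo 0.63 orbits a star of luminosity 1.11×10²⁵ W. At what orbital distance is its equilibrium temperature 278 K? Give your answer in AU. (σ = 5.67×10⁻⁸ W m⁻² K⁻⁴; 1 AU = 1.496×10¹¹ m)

From T_eq⁴ = L(1−A)/(16πσd²): d = √[L(1−A)/(16πσT_eq⁴)].
d = √[1.11×10²⁵ × 0.37 / (16π × 5.67×10⁻⁸ × (278)⁴)] = 1.55×10¹⁰ m = 0.104 AU.

d ≈ 0.104 AU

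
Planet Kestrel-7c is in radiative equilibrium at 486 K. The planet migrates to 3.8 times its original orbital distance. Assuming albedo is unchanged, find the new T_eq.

T_eq ≈ 249 K

T_eq ∝ L^(1/4) · d^(−1/2).
T′ = 486 / 3.8^(1/2) = 249 K.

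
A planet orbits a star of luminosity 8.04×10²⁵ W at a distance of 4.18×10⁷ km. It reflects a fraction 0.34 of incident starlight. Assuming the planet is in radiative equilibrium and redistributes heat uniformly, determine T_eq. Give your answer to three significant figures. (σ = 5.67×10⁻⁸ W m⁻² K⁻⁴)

T_eq ≈ 321 K

d = 4.18×10⁷ km = 4.18×10¹⁰ m.
Flux: S = L/(4πd²) = 8.04×10²⁵/(4π×(4.18×10¹⁰)²) = 3660 W m⁻².
Energy balance: absorbed = emitted ⇒ πR²·S(1−A) = 4πR²·σT_eq⁴, so T_eq⁴ = S(1−A)/(4σ).
T_eq = [3660 × 0.66 / (4 × 5.67×10⁻⁸)]^(1/4) = (1.07×10¹⁰)^(1/4) = 321 K.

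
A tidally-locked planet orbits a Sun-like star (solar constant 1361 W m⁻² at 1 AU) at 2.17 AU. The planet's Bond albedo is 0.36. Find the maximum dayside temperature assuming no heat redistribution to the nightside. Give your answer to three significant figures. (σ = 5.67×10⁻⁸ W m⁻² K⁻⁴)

T_ss ≈ 239 K

Flux at 2.17 AU: S = 1361/2.17² = 289 W m⁻².
With no redistribution each surface element balances locally: S(1−A) = σT⁴.
T = [289 × 0.64 / 5.67×10⁻⁸]^(1/4) = (3.26×10⁹)^(1/4) = 239 K.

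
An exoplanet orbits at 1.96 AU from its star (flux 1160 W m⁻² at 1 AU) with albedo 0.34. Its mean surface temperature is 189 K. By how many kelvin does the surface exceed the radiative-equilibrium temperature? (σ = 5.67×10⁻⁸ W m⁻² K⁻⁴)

S = 1160/1.96² = 302.0 W m⁻².
T_eq = [S(1−A)/(4σ)]^(1/4) = [302.0×0.66/(4×5.67×10⁻⁸)]^(1/4) = 172.2 K.
ΔT = T_surf − T_eq = 189 − 172.2.

ΔT ≈ 16.8 K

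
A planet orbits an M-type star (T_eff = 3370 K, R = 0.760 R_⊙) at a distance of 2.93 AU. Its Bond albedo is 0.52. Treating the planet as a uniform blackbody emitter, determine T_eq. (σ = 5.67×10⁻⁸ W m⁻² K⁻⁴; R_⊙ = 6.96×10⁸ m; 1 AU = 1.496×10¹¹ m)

R_⋆ = 0.760 × 6.96×10⁸ = 5.29×10⁸ m.
d = 2.93 AU = 4.38×10¹¹ m.
L = 4πR_⋆²σT_⋆⁴ = 4π(5.29×10⁸)² × 5.67×10⁻⁸ × (3370)⁴ = 2.57×10²⁵ W.
S = L/(4πd²) = 10.7 W m⁻².
Energy balance: absorbed = emitted ⇒ πR²·S(1−A) = 4πR²·σT_eq⁴, so T_eq⁴ = S(1−A)/(4σ).
T_eq = [10.7 × 0.48 / (4 × 5.67×10⁻⁸)]^(1/4) = (2.25×10⁷)^(1/4) = 68.9 K.

T_eq ≈ 68.9 K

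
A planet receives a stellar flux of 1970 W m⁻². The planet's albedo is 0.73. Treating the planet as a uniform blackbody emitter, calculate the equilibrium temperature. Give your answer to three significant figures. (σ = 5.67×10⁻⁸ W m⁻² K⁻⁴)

Energy balance: absorbed = emitted ⇒ πR²·S(1−A) = 4πR²·σT_eq⁴, so T_eq⁴ = S(1−A)/(4σ).
T_eq = [1970 × 0.27 / (4 × 5.67×10⁻⁸)]^(1/4) = (2.35×10⁹)^(1/4) = 220 K.

T_eq ≈ 220 K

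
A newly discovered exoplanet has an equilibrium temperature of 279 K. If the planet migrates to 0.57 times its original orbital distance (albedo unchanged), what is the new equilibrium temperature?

T_eq ∝ L^(1/4) · d^(−1/2).
T′ = 279 / 0.57^(1/2) = 370 K.

T_eq ≈ 370 K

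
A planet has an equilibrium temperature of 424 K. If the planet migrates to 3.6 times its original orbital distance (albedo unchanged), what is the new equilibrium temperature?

T_eq ≈ 223 K

T_eq ∝ L^(1/4) · d^(−1/2).
T′ = 424 / 3.6^(1/2) = 223 K.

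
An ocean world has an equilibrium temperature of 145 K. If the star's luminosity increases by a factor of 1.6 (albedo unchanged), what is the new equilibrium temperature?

T_eq ≈ 163 K

T_eq ∝ L^(1/4) · d^(−1/2).
T′ = 145 × 1.6^(1/4) = 163 K.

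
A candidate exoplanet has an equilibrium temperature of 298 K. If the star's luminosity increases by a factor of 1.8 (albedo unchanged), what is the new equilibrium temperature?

T_eq ∝ L^(1/4) · d^(−1/2).
T′ = 298 × 1.8^(1/4) = 345 K.

T_eq ≈ 345 K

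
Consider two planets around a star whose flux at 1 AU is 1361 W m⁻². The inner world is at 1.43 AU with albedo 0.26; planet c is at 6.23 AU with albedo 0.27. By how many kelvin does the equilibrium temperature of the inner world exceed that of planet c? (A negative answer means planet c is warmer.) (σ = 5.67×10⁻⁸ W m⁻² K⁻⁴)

T_eq = [S₀(1−A)/(4σd²)]^(1/4), so T ∝ (1−A)^(1/4) / √d.
T₁ = [1361×0.74/(4×5.67×10⁻⁸×1.43²)]^(1/4) = 215.87 K.
T₂ = [1361×0.73/(4×5.67×10⁻⁸×6.23²)]^(1/4) = 103.07 K.

ΔT ≈ 112.8 K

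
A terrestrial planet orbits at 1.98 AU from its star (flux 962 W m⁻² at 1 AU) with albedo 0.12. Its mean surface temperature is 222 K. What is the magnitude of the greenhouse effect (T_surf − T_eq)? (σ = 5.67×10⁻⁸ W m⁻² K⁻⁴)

ΔT ≈ 46.3 K

S = 962/1.98² = 245.4 W m⁻².
T_eq = [S(1−A)/(4σ)]^(1/4) = [245.4×0.88/(4×5.67×10⁻⁸)]^(1/4) = 175.7 K.
ΔT = T_surf − T_eq = 222 − 175.7.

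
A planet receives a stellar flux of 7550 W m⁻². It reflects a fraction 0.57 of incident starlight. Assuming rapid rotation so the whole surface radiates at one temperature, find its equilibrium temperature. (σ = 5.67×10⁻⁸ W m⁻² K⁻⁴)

Energy balance: absorbed = emitted ⇒ πR²·S(1−A) = 4πR²·σT_eq⁴, so T_eq⁴ = S(1−A)/(4σ).
T_eq = [7550 × 0.43 / (4 × 5.67×10⁻⁸)]^(1/4) = (1.43×10¹⁰)^(1/4) = 346 K.

T_eq ≈ 346 K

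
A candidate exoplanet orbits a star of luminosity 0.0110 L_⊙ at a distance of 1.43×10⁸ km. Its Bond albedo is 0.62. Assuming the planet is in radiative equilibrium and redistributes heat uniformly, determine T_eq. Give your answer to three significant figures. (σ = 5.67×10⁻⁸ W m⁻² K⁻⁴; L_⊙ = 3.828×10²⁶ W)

T_eq ≈ 72.4 K

d = 1.43×10⁸ km = 1.43×10¹¹ m.
L = 0.0110 × 3.828×10²⁶ = 4.21×10²⁴ W.
Flux: S = L/(4πd²) = 4.21×10²⁴/(4π×(1.43×10¹¹)²) = 16.4 W m⁻².
Energy balance: absorbed = emitted ⇒ πR²·S(1−A) = 4πR²·σT_eq⁴, so T_eq⁴ = S(1−A)/(4σ).
T_eq = [16.4 × 0.38 / (4 × 5.67×10⁻⁸)]^(1/4) = (2.75×10⁷)^(1/4) = 72.4 K.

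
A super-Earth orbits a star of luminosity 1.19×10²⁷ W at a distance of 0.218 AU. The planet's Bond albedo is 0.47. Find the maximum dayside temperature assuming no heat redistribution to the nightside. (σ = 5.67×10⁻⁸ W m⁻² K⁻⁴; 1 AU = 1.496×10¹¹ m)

d = 0.218 AU = 3.26×10¹⁰ m.
Flux: S = L/(4πd²) = 1.19×10²⁷/(4π×(3.26×10¹⁰)²) = 8.90×10⁴ W m⁻².
With no redistribution each surface element balances locally: S(1−A) = σT⁴.
T = [8.90×10⁴ × 0.53 / 5.67×10⁻⁸]^(1/4) = (8.32×10¹¹)^(1/4) = 955 K.

T_ss ≈ 955 K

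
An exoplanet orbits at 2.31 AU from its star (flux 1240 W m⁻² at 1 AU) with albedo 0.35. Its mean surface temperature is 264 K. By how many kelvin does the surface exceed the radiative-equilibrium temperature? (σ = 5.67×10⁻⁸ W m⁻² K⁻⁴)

S = 1240/2.31² = 232.4 W m⁻².
T_eq = [S(1−A)/(4σ)]^(1/4) = [232.4×0.65/(4×5.67×10⁻⁸)]^(1/4) = 160.6 K.
ΔT = T_surf − T_eq = 264 − 160.6.

ΔT ≈ 103.4 K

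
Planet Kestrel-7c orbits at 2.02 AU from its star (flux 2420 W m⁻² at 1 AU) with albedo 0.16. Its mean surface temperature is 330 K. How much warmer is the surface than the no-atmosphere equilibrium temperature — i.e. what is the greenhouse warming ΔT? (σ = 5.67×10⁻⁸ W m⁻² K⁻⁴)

ΔT ≈ 113.5 K

S = 2420/2.02² = 593.1 W m⁻².
T_eq = [S(1−A)/(4σ)]^(1/4) = [593.1×0.84/(4×5.67×10⁻⁸)]^(1/4) = 216.5 K.
ΔT = T_surf − T_eq = 330 − 216.5.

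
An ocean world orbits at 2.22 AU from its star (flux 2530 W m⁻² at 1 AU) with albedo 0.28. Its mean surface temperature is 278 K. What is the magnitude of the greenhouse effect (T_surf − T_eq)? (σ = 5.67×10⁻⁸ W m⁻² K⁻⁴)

ΔT ≈ 77.1 K

S = 2530/2.22² = 513.4 W m⁻².
T_eq = [S(1−A)/(4σ)]^(1/4) = [513.4×0.72/(4×5.67×10⁻⁸)]^(1/4) = 200.9 K.
ΔT = T_surf − T_eq = 278 − 200.9.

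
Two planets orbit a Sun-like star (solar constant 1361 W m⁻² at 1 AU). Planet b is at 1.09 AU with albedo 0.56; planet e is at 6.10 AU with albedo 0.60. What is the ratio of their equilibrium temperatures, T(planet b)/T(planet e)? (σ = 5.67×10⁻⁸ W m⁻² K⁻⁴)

T_eq = [S₀(1−A)/(4σd²)]^(1/4), so T ∝ (1−A)^(1/4) / √d.
T₁ = [1361×0.44/(4×5.67×10⁻⁸×1.09²)]^(1/4) = 217.12 K.
T₂ = [1361×0.40/(4×5.67×10⁻⁸×6.10²)]^(1/4) = 89.62 K.

T₁/T₂ ≈ 2.423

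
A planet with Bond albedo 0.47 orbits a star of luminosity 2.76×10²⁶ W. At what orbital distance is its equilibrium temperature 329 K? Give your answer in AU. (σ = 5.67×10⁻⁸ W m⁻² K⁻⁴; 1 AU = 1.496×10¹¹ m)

From T_eq⁴ = L(1−A)/(16πσd²): d = √[L(1−A)/(16πσT_eq⁴)].
d = √[2.76×10²⁶ × 0.53 / (16π × 5.67×10⁻⁸ × (329)⁴)] = 6.62×10¹⁰ m = 0.442 AU.

d ≈ 0.442 AU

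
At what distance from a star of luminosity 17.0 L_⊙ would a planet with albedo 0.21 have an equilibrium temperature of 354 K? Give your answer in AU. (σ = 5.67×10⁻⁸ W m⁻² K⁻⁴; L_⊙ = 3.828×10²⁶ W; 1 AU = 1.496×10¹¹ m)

d ≈ 2.27 AU

L = 17.0 × 3.828×10²⁶ = 6.51×10²⁷ W.
From T_eq⁴ = L(1−A)/(16πσd²): d = √[L(1−A)/(16πσT_eq⁴)].
d = √[6.51×10²⁷ × 0.79 / (16π × 5.67×10⁻⁸ × (354)⁴)] = 3.39×10¹¹ m = 2.27 AU.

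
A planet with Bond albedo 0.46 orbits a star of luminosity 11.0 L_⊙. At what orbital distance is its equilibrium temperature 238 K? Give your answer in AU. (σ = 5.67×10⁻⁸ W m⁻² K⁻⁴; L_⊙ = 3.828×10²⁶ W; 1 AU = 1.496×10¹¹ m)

d ≈ 3.33 AU

L = 11.0 × 3.828×10²⁶ = 4.21×10²⁷ W.
From T_eq⁴ = L(1−A)/(16πσd²): d = √[L(1−A)/(16πσT_eq⁴)].
d = √[4.21×10²⁷ × 0.54 / (16π × 5.67×10⁻⁸ × (238)⁴)] = 4.99×10¹¹ m = 3.33 AU.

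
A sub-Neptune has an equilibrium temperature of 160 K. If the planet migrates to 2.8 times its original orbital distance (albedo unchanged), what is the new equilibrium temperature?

T_eq ≈ 95.6 K

T_eq ∝ L^(1/4) · d^(−1/2).
T′ = 160 / 2.8^(1/2) = 95.6 K.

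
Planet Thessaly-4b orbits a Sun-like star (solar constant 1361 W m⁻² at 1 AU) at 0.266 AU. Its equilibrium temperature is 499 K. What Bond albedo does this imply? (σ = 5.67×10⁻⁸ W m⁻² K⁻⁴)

A ≈ 0.27

Flux at 0.266 AU: S = 1361/0.266² = 1.92×10⁴ W m⁻².
From T_eq⁴ = S(1−A)/(4σ): 1−A = 4σT_eq⁴/S.
1−A = 4 × 5.67×10⁻⁸ × (499)⁴ / 1.92×10⁴ = 0.731.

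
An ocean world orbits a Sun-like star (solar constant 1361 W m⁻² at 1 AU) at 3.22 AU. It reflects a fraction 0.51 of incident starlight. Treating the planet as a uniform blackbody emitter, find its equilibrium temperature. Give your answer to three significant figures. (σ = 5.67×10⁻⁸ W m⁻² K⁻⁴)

T_eq ≈ 130 K

Flux at 3.22 AU: S = 1361/3.22² = 131 W m⁻².
Energy balance: absorbed = emitted ⇒ πR²·S(1−A) = 4πR²·σT_eq⁴, so T_eq⁴ = S(1−A)/(4σ).
T_eq = [131 × 0.49 / (4 × 5.67×10⁻⁸)]^(1/4) = (2.84×10⁸)^(1/4) = 130 K.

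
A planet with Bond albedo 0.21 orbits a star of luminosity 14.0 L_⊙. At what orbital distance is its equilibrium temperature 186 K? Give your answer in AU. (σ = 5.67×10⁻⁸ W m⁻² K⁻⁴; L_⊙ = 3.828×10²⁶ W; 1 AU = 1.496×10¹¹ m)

d ≈ 7.45 AU

L = 14.0 × 3.828×10²⁶ = 5.36×10²⁷ W.
From T_eq⁴ = L(1−A)/(16πσd²): d = √[L(1−A)/(16πσT_eq⁴)].
d = √[5.36×10²⁷ × 0.79 / (16π × 5.67×10⁻⁸ × (186)⁴)] = 1.11×10¹² m = 7.45 AU.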